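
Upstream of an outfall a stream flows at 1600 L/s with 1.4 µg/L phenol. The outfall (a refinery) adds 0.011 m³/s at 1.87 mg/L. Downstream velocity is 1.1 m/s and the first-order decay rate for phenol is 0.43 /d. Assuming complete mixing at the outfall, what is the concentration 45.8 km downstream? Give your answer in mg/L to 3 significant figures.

0.0115 mg/L

1600 L/s = 1.6 m³/s.
1.4 µg/L = 0.0014 mg/L.
After complete mixing, C₀ = (0.011·1.87 + 1.6·0.0014) / 1.611 = 0.01416 mg/L.
Travel time t = 4.58e+04 m / 1.1 m/s = 4.164e+04 s = 0.4819 d.
C = 0.01416·exp(−0.43·0.4819) = 0.01416·0.8128 = 0.01151 mg/L.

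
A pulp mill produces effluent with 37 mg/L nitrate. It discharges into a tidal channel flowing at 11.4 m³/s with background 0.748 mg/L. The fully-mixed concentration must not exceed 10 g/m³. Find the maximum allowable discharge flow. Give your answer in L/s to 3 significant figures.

Mass balance at complete mixing: C_std·(Q_w + Q_r) = Q_w·C_e + Q_r·C_b.
Rearranging, Q_w = Q_r·(C_std − C_b)/(C_e − C_std) = 11.4·(10 − 0.748) / (37 − 10) = 3.906 m³/s.
= 3906 L/s.

3910 L/s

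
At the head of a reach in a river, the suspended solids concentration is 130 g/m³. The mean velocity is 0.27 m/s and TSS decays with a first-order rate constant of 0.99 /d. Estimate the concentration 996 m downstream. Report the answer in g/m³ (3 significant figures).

Travel time t = 996 m / 0.27 m/s = 996/0.27 = 3689 s = 0.0427 d.
First-order decay: C = 130·exp(−0.99·0.0427) = 130·0.9586 = 124.6 g/m³.

125 g/m³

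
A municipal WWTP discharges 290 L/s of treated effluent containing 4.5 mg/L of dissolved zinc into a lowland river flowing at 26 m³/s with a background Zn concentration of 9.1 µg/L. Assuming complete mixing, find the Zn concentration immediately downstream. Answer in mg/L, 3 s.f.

290 L/s = 0.29 m³/s.
9.1 µg/L = 0.0091 mg/L.
Flow-weighted mixing gives C = (0.29·4.5 + 26·0.0091) / (0.29 + 26) = 1.542/26.29 = 0.05864 mg/L.

0.0586 mg/L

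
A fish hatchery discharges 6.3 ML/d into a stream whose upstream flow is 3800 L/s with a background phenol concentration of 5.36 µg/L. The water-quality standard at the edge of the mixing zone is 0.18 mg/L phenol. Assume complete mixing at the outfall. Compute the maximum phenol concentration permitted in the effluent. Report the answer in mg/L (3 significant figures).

6.3 ML/d = 0.07292 m³/s.
3800 L/s = 3.8 m³/s.
5.36 µg/L = 0.00536 mg/L.
Mass balance: 0.18·3.873 = 0.07292·Cₑ + 3.8·0.00536.
Cₑ = (0.6971 − 0.02037) / 0.07292 = 9.281 mg/L.

9.28 mg/L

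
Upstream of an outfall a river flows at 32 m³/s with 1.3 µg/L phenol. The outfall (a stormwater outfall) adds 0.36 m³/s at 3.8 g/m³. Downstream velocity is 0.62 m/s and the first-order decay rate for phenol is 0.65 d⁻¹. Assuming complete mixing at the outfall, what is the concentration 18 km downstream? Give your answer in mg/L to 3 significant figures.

0.0350 mg/L

1.3 µg/L = 0.0013 mg/L.
After complete mixing, C₀ = (0.36·3.8 + 32·0.0013) / 32.36 = 0.04356 mg/L.
Travel time t = 1.8e+04 m / 0.62 m/s = 2.903e+04 s = 0.336 d.
C = 0.04356·exp(−0.65·0.336) = 0.04356·0.8038 = 0.03501 mg/L.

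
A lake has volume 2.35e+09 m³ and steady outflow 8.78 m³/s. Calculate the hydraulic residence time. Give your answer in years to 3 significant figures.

Q = 8.78 m³/s × 3.156e+07 s/yr = 2.771e+08 m³/yr.
Hydraulic residence time τ = V/Q = 2.35e+09/2.771e+08 = 8.481 yr.

8.48 yr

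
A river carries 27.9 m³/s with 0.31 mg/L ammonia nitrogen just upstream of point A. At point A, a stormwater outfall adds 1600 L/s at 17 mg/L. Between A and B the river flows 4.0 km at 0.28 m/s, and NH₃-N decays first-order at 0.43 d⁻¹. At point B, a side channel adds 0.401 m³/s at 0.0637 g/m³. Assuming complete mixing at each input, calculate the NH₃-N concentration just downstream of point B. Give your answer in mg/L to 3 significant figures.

1600 L/s = 1.6 m³/s.
After input A: C = (27.9·0.31 + 1.6·17) / 29.5 = 1.215 mg/L.
Over the 4.0 km reach to input B (t = 1.429e+04 s = 0.1653 d), decay gives C = 1.215·exp(−0.43·0.1653) = 1.132 mg/L.
After input B: C = (29.5·1.132 + 0.401·0.0637) / 29.9 = 1.117 mg/L.

1.12 mg/L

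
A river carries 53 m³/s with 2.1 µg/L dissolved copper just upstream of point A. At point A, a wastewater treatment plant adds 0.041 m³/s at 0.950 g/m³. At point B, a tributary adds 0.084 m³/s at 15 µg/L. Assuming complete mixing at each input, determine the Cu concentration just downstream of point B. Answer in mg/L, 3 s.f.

0.00285 mg/L

2.1 µg/L = 0.0021 mg/L.
After input A: C = (53·0.0021 + 0.041·0.95) / 53.04 = 0.002833 mg/L.
15 µg/L = 0.015 mg/L.
After input B: C = (53.04·0.002833 + 0.084·0.015) / 53.12 = 0.002852 mg/L.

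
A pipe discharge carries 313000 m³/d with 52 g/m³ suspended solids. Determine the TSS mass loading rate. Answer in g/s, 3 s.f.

313000 m³/d = 3.623 m³/s.
Mass flux = Q·C = 3.623 m³/s × 52 g/m³ = 188.4 g/s.

188 g/s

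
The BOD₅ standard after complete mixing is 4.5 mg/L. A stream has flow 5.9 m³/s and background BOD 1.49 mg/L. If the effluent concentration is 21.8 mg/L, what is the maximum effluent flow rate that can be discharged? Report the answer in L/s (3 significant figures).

1030 L/s

Mass balance at complete mixing: C_std·(Q_w + Q_r) = Q_w·C_e + Q_r·C_b.
Rearranging, Q_w = Q_r·(C_std − C_b)/(C_e − C_std) = 5.9·(4.5 − 1.49) / (21.8 − 4.5) = 1.027 m³/s.
= 1027 L/s.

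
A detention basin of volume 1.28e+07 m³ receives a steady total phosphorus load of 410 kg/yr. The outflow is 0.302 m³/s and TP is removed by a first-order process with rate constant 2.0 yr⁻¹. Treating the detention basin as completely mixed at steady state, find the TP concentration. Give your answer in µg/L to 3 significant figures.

11.7 µg/L

Outflow Q = 0.302 m³/s × 3.156e+07 s/yr = 9.53e+06 m³/yr.
Steady-state CSTR mass balance: W = Q·C + k·V·C, so C = W/(Q + kV).
Q + kV = 9.53e+06 + 2.0·1.28e+07 = 3.513e+07 m³/yr.
C = 410/3.513e+07 = 1.167e-05 kg/m³ = 0.01167 mg/L = 11.67 µg/L.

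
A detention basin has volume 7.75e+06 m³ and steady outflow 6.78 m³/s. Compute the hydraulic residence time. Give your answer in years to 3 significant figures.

Q = 6.78 m³/s × 3.156e+07 s/yr = 2.14e+08 m³/yr.
Hydraulic residence time τ = V/Q = 7.75e+06/2.14e+08 = 0.03622 yr.

0.0362 yr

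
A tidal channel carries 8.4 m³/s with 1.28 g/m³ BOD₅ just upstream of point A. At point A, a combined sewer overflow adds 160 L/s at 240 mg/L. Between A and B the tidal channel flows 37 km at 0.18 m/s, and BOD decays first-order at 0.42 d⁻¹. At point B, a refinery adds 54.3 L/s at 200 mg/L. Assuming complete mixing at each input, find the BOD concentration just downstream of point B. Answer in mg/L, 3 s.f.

3.36 mg/L

160 L/s = 0.16 m³/s.
After input A: C = (8.4·1.28 + 0.16·240) / 8.56 = 5.742 mg/L.
Over the 37 km reach to input B (t = 2.056e+05 s = 2.379 d), decay gives C = 5.742·exp(−0.42·2.379) = 2.114 mg/L.
54.3 L/s = 0.0543 m³/s.
After input B: C = (8.56·2.114 + 0.0543·200) / 8.614 = 3.361 mg/L.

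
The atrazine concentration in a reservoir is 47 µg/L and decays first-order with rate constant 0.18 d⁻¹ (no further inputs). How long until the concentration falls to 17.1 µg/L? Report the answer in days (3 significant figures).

5.62 d

t = ln(C₀/C)/k = ln(47/17.1)/0.18 = 1.011/0.18 = 5.617 d.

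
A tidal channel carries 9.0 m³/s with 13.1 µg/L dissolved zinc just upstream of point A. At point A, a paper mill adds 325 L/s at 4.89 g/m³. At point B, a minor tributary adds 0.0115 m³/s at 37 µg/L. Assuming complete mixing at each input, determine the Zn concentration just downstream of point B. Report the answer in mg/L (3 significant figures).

0.183 mg/L

13.1 µg/L = 0.0131 mg/L.
325 L/s = 0.325 m³/s.
After input A: C = (9·0.0131 + 0.325·4.89) / 9.325 = 0.1831 mg/L.
37 µg/L = 0.037 mg/L.
After input B: C = (9.325·0.1831 + 0.0115·0.037) / 9.336 = 0.1829 mg/L.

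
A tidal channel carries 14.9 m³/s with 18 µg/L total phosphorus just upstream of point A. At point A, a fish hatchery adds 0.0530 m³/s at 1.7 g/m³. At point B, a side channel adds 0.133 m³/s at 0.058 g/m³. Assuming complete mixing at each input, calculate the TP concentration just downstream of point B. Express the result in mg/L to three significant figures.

18 µg/L = 0.018 mg/L.
After input A: C = (14.9·0.018 + 0.053·1.7) / 14.95 = 0.02396 mg/L.
After input B: C = (14.95·0.02396 + 0.133·0.058) / 15.09 = 0.02426 mg/L.

0.0243 mg/L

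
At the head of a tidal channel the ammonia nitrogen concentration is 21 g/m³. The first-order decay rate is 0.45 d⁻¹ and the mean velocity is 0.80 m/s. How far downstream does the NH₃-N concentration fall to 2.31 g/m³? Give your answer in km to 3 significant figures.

From C = C₀·e^(−kt), t = ln(C₀/C)/k = ln(21/2.31)/0.45 = 2.207/0.45 = 4.905 d.
Distance = v·t = 0.80 m/s × 4.238e+05 s = 3.39e+05 m = 339 km.

339 km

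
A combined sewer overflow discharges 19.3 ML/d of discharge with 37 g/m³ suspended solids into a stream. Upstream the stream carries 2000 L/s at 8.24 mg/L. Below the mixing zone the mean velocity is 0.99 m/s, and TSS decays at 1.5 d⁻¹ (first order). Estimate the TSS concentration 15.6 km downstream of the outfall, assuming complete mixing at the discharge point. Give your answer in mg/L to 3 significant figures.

19.3 ML/d = 0.2234 m³/s.
2000 L/s = 2 m³/s.
After complete mixing, C₀ = (0.2234·37 + 2·8.24) / 2.223 = 11.13 mg/L.
Travel time t = 1.56e+04 m / 0.99 m/s = 1.576e+04 s = 0.1824 d.
C = 11.13·exp(−1.5·0.1824) = 11.13·0.7607 = 8.466 mg/L.

8.47 mg/L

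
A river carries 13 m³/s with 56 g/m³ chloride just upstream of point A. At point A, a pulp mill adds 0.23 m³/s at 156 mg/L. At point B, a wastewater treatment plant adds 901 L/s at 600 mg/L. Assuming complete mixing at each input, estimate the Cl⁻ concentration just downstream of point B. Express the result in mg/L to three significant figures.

92.3 mg/L

After input A: C = (13·56 + 0.23·156) / 13.23 = 57.74 mg/L.
901 L/s = 0.901 m³/s.
After input B: C = (13.23·57.74 + 0.901·600) / 14.13 = 92.31 mg/L.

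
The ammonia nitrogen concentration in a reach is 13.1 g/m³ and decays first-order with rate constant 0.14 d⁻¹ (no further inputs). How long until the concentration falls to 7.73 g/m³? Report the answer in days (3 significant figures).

3.77 d

t = ln(C₀/C)/k = ln(13.1/7.73)/0.14 = 0.5275/0.14 = 3.768 d.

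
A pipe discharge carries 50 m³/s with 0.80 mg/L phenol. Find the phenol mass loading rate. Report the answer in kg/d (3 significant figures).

Mass flux = Q·C = 50 m³/s × 0.8 g/m³ = 40 g/s.
= 40 g/s × 86.4 = 3456 kg/d.

3460 kg/d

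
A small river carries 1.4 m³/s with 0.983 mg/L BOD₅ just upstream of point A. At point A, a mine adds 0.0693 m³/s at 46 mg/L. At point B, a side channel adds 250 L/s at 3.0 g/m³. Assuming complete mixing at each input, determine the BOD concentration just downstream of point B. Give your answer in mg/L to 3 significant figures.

3.09 mg/L

After input A: C = (1.4·0.983 + 0.0693·46) / 1.469 = 3.106 mg/L.
250 L/s = 0.25 m³/s.
After input B: C = (1.469·3.106 + 0.25·3) / 1.719 = 3.091 mg/L.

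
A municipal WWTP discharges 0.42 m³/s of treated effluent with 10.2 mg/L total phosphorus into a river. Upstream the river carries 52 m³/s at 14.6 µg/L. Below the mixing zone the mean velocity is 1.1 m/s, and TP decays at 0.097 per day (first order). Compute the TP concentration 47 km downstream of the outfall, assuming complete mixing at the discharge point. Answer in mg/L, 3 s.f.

14.6 µg/L = 0.0146 mg/L.
After complete mixing, C₀ = (0.42·10.2 + 52·0.0146) / 52.42 = 0.09621 mg/L.
Travel time t = 4.7e+04 m / 1.1 m/s = 4.273e+04 s = 0.4945 d.
C = 0.09621·exp(−0.097·0.4945) = 0.09621·0.9532 = 0.0917 mg/L.

0.0917 mg/L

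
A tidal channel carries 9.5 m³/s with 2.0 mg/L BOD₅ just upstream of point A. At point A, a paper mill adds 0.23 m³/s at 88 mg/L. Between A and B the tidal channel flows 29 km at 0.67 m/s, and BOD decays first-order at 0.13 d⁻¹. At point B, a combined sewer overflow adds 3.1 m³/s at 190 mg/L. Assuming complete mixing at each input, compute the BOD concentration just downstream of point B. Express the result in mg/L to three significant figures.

48.8 mg/L

After input A: C = (9.5·2 + 0.23·88) / 9.73 = 4.033 mg/L.
Over the 29 km reach to input B (t = 4.328e+04 s = 0.501 d), decay gives C = 4.033·exp(−0.13·0.501) = 3.779 mg/L.
After input B: C = (9.73·3.779 + 3.1·190) / 12.83 = 48.77 mg/L.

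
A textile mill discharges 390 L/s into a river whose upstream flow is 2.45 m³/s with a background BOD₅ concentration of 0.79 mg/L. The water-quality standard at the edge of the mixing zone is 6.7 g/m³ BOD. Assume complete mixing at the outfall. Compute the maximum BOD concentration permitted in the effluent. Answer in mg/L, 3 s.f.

43.8 mg/L

390 L/s = 0.39 m³/s.
Mass balance: 6.7·2.84 = 0.39·Cₑ + 2.45·0.79.
Cₑ = (19.03 − 1.936) / 0.39 = 43.83 mg/L.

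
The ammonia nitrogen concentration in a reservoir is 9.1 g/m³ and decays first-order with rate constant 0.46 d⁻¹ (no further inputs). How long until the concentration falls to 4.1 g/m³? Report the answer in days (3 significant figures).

t = ln(C₀/C)/k = ln(9.1/4.1)/0.46 = 0.7973/0.46 = 1.733 d.

1.73 d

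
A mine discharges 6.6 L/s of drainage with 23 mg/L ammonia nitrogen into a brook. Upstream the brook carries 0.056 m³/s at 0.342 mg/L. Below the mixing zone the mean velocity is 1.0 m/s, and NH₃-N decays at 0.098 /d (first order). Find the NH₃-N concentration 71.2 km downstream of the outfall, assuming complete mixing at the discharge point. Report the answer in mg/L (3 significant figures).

2.52 mg/L

6.6 L/s = 0.0066 m³/s.
After complete mixing, C₀ = (0.0066·23 + 0.056·0.342) / 0.0626 = 2.731 mg/L.
Travel time t = 7.12e+04 m / 1.0 m/s = 7.12e+04 s = 0.8241 d.
C = 2.731·exp(−0.098·0.8241) = 2.731·0.9224 = 2.519 mg/L.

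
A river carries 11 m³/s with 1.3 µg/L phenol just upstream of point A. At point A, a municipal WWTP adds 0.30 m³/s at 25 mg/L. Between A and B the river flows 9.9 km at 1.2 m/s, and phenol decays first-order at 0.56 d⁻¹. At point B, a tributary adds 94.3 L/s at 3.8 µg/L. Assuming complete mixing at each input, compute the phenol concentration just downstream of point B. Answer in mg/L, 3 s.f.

1.3 µg/L = 0.0013 mg/L.
After input A: C = (11·0.0013 + 0.3·25) / 11.3 = 0.665 mg/L.
Over the 9.9 km reach to input B (t = 8250 s = 0.09549 d), decay gives C = 0.665·exp(−0.56·0.09549) = 0.6304 mg/L.
94.3 L/s = 0.0943 m³/s.
3.8 µg/L = 0.0038 mg/L.
After input B: C = (11.3·0.6304 + 0.0943·0.0038) / 11.39 = 0.6252 mg/L.

0.625 mg/L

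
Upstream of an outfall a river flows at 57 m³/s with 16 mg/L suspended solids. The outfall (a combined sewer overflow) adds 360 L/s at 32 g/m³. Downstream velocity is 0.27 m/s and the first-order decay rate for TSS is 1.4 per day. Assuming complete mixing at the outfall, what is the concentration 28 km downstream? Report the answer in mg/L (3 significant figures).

360 L/s = 0.36 m³/s.
After complete mixing, C₀ = (0.36·32 + 57·16) / 57.36 = 16.1 mg/L.
Travel time t = 2.8e+04 m / 0.27 m/s = 1.037e+05 s = 1.2 d.
C = 16.1·exp(−1.4·1.2) = 16.1·0.1863 = 3 mg/L.

3.00 mg/L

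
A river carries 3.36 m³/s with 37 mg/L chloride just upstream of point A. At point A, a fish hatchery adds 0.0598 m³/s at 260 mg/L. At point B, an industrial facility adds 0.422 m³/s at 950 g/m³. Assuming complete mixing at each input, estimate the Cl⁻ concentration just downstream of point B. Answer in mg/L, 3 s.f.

After input A: C = (3.36·37 + 0.0598·260) / 3.42 = 40.9 mg/L.
After input B: C = (3.42·40.9 + 0.422·950) / 3.842 = 140.8 mg/L.

141 mg/L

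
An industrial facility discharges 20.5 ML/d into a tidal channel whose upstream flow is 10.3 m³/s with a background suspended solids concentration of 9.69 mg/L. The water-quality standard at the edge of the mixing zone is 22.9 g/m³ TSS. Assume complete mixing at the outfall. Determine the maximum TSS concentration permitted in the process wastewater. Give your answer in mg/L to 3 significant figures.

596 mg/L

20.5 ML/d = 0.2373 m³/s.
Mass balance: 22.9·10.54 = 0.2373·Cₑ + 10.3·9.69.
Cₑ = (241.3 − 99.81) / 0.2373 = 596.4 mg/L.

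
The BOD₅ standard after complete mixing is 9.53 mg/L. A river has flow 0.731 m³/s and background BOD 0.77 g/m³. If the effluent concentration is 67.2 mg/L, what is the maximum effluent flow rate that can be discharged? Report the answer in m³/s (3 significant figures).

0.111 m³/s

Mass balance at complete mixing: C_std·(Q_w + Q_r) = Q_w·C_e + Q_r·C_b.
Rearranging, Q_w = Q_r·(C_std − C_b)/(C_e − C_std) = 0.731·(9.53 − 0.77) / (67.2 − 9.53) = 0.111 m³/s.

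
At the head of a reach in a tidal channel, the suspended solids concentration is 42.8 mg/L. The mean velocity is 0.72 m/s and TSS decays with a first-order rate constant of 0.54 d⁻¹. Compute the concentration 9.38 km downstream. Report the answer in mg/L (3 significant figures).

39.5 mg/L

Travel time t = 9.38 km / 0.72 m/s = 9380/0.72 = 1.303e+04 s = 0.1508 d.
First-order decay: C = 42.8·exp(−0.54·0.1508) = 42.8·0.9218 = 39.45 mg/L.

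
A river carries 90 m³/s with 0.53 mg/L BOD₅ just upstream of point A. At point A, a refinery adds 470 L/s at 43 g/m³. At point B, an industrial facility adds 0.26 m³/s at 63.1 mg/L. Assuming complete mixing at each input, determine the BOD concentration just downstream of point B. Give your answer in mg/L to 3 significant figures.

470 L/s = 0.47 m³/s.
After input A: C = (90·0.53 + 0.47·43) / 90.47 = 0.7506 mg/L.
After input B: C = (90.47·0.7506 + 0.26·63.1) / 90.73 = 0.9293 mg/L.

0.929 mg/L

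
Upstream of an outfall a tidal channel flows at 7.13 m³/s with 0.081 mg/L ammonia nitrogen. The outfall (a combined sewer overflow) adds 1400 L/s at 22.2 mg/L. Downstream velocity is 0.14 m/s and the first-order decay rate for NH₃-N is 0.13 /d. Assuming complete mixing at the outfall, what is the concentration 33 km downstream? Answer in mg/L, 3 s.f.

1400 L/s = 1.4 m³/s.
After complete mixing, C₀ = (1.4·22.2 + 7.13·0.081) / 8.53 = 3.711 mg/L.
Travel time t = 3.3e+04 m / 0.14 m/s = 2.357e+05 s = 2.728 d.
C = 3.711·exp(−0.13·2.728) = 3.711·0.7014 = 2.603 mg/L.

2.60 mg/L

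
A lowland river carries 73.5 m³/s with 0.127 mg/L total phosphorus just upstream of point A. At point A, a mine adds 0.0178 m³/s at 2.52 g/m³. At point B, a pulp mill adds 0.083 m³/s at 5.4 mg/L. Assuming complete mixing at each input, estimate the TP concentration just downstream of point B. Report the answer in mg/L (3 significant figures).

0.134 mg/L

After input A: C = (73.5·0.127 + 0.0178·2.52) / 73.52 = 0.1276 mg/L.
After input B: C = (73.52·0.1276 + 0.083·5.4) / 73.6 = 0.1335 mg/L.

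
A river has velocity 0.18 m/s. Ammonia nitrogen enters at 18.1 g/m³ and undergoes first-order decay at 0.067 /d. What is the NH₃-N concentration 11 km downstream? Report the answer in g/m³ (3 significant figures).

17.3 g/m³

Travel time t = 11 km / 0.18 m/s = 1.1e+04/0.18 = 6.111e+04 s = 0.7073 d.
First-order decay: C = 18.1·exp(−0.067·0.7073) = 18.1·0.9537 = 17.26 g/m³.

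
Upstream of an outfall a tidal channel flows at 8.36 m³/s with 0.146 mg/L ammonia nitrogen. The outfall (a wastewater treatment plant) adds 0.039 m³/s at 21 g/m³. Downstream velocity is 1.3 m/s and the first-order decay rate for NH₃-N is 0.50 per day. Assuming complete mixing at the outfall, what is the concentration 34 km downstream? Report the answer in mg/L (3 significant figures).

0.209 mg/L

After complete mixing, C₀ = (0.039·21 + 8.36·0.146) / 8.399 = 0.2428 mg/L.
Travel time t = 3.4e+04 m / 1.3 m/s = 2.615e+04 s = 0.3027 d.
C = 0.2428·exp(−0.50·0.3027) = 0.2428·0.8595 = 0.2087 mg/L.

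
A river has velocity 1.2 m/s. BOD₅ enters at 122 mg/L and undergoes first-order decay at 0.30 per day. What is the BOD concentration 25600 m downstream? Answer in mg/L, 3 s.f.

113 mg/L

Travel time t = 25600 m / 1.2 m/s = 2.56e+04/1.2 = 2.133e+04 s = 0.2469 d.
First-order decay: C = 122·exp(−0.30·0.2469) = 122·0.9286 = 113.3 mg/L.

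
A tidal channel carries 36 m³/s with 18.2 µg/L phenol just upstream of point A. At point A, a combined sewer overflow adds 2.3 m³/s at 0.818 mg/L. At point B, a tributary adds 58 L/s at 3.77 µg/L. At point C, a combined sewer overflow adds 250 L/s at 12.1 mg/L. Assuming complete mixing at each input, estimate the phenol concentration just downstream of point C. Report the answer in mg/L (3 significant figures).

18.2 µg/L = 0.0182 mg/L.
After input A: C = (36·0.0182 + 2.3·0.818) / 38.3 = 0.06623 mg/L.
58 L/s = 0.058 m³/s.
3.77 µg/L = 0.00377 mg/L.
After input B: C = (38.3·0.06623 + 0.058·0.00377) / 38.36 = 0.06614 mg/L.
250 L/s = 0.25 m³/s.
After input C: C = (38.36·0.06614 + 0.25·12.1) / 38.61 = 0.1441 mg/L.

0.144 mg/L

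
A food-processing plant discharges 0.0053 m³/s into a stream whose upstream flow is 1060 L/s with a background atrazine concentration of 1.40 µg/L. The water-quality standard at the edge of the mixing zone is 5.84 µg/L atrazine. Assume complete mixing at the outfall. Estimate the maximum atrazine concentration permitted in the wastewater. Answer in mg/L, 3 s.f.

1060 L/s = 1.06 m³/s.
1.40 µg/L = 0.0014 mg/L.
5.84 µg/L = 0.00584 mg/L.
Mass balance: 0.00584·1.065 = 0.0053·Cₑ + 1.06·0.0014.
Cₑ = (0.006221 − 0.001484) / 0.0053 = 0.8938 mg/L.

0.894 mg/L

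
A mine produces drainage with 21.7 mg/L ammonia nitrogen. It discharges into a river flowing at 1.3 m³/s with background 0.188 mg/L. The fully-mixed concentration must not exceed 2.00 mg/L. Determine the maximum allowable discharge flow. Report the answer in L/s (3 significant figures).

Mass balance at complete mixing: C_std·(Q_w + Q_r) = Q_w·C_e + Q_r·C_b.
Rearranging, Q_w = Q_r·(C_std − C_b)/(C_e − C_std) = 1.3·(2 − 0.188) / (21.7 − 2) = 0.1196 m³/s.
= 119.6 L/s.

120 L/s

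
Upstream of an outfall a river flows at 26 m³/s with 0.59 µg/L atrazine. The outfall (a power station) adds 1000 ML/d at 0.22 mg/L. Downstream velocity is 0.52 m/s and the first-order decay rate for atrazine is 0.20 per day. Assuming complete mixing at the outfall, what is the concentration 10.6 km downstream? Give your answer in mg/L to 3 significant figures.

0.0650 mg/L

1000 ML/d = 11.57 m³/s.
0.59 µg/L = 0.00059 mg/L.
After complete mixing, C₀ = (11.57·0.22 + 26·0.00059) / 37.57 = 0.06818 mg/L.
Travel time t = 1.06e+04 m / 0.52 m/s = 2.038e+04 s = 0.2359 d.
C = 0.06818·exp(−0.20·0.2359) = 0.06818·0.9539 = 0.06503 mg/L.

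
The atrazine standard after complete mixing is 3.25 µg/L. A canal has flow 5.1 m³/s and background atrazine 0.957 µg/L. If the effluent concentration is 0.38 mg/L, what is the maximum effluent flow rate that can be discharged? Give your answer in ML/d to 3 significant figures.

0.957 µg/L = 0.000957 mg/L.
3.25 µg/L = 0.00325 mg/L.
Mass balance at complete mixing: C_std·(Q_w + Q_r) = Q_w·C_e + Q_r·C_b.
Rearranging, Q_w = Q_r·(C_std − C_b)/(C_e − C_std) = 5.1·(0.00325 − 0.000957) / (0.38 − 0.00325) = 0.03104 m³/s.
= 2.682 ML/d.

2.68 ML/d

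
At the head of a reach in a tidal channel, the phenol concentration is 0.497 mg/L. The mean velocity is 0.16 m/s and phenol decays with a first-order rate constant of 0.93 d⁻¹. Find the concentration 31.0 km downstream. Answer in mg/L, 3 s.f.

0.0617 mg/L

Travel time t = 31.0 km / 0.16 m/s = 3.1e+04/0.16 = 1.938e+05 s = 2.242 d.
First-order decay: C = 0.497·exp(−0.93·2.242) = 0.497·0.1242 = 0.06175 mg/L.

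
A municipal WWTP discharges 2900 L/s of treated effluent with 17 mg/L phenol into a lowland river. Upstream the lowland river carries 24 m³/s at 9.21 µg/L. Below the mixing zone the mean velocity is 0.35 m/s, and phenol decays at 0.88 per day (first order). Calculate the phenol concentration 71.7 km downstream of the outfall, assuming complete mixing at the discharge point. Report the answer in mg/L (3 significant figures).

0.228 mg/L

2900 L/s = 2.9 m³/s.
9.21 µg/L = 0.00921 mg/L.
After complete mixing, C₀ = (2.9·17 + 24·0.00921) / 26.9 = 1.841 mg/L.
Travel time t = 7.17e+04 m / 0.35 m/s = 2.049e+05 s = 2.371 d.
C = 1.841·exp(−0.88·2.371) = 1.841·0.1241 = 0.2285 mg/L.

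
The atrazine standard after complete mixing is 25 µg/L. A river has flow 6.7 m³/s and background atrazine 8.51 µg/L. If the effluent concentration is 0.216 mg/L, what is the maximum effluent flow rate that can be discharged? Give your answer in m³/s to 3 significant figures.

0.578 m³/s

8.51 µg/L = 0.00851 mg/L.
25 µg/L = 0.025 mg/L.
Mass balance at complete mixing: C_std·(Q_w + Q_r) = Q_w·C_e + Q_r·C_b.
Rearranging, Q_w = Q_r·(C_std − C_b)/(C_e − C_std) = 6.7·(0.025 − 0.00851) / (0.216 − 0.025) = 0.5784 m³/s.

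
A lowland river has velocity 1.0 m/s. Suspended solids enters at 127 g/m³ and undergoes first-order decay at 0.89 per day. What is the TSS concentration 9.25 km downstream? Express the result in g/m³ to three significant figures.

115 g/m³

Travel time t = 9.25 km / 1.0 m/s = 9250/1.0 = 9250 s = 0.1071 d.
First-order decay: C = 127·exp(−0.89·0.1071) = 127·0.9091 = 115.5 g/m³.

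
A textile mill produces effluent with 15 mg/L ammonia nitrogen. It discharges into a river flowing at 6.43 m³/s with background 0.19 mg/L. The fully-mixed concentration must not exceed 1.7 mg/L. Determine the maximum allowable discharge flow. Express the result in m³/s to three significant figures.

Mass balance at complete mixing: C_std·(Q_w + Q_r) = Q_w·C_e + Q_r·C_b.
Rearranging, Q_w = Q_r·(C_std − C_b)/(C_e − C_std) = 6.43·(1.7 − 0.19) / (15 − 1.7) = 0.73 m³/s.

0.730 m³/s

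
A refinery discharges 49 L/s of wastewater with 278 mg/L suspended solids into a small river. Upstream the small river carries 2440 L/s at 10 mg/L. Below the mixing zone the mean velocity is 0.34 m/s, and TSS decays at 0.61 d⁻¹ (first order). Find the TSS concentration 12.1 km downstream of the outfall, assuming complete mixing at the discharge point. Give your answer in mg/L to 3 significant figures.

11.9 mg/L

49 L/s = 0.049 m³/s.
2440 L/s = 2.44 m³/s.
After complete mixing, C₀ = (0.049·278 + 2.44·10) / 2.489 = 15.28 mg/L.
Travel time t = 1.21e+04 m / 0.34 m/s = 3.559e+04 s = 0.4119 d.
C = 15.28·exp(−0.61·0.4119) = 15.28·0.7778 = 11.88 mg/L.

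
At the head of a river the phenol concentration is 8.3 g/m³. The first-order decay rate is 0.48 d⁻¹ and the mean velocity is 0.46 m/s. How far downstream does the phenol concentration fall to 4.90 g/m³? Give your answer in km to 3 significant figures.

From C = C₀·e^(−kt), t = ln(C₀/C)/k = ln(8.3/4.90)/0.48 = 0.527/0.48 = 1.098 d.
Distance = v·t = 0.46 m/s × 9.486e+04 s = 4.364e+04 m = 43.64 km.

43.6 km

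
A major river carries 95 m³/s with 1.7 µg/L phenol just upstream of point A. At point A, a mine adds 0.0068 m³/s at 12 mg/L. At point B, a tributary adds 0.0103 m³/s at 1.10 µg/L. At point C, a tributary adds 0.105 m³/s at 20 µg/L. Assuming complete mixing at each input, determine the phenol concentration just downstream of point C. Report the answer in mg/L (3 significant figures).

1.7 µg/L = 0.0017 mg/L.
After input A: C = (95·0.0017 + 0.0068·12) / 95.01 = 0.002559 mg/L.
1.10 µg/L = 0.0011 mg/L.
After input B: C = (95.01·0.002559 + 0.0103·0.0011) / 95.02 = 0.002559 mg/L.
20 µg/L = 0.02 mg/L.
After input C: C = (95.02·0.002559 + 0.105·0.02) / 95.12 = 0.002578 mg/L.

0.00258 mg/L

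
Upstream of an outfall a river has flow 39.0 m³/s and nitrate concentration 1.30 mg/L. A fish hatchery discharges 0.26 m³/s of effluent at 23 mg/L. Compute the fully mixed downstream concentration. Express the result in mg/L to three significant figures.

1.44 mg/L

Conservation of mass across the mixing zone: C = (0.26·23 + 39·1.3) / (0.26 + 39) = 56.68/39.26 = 1.444 mg/L.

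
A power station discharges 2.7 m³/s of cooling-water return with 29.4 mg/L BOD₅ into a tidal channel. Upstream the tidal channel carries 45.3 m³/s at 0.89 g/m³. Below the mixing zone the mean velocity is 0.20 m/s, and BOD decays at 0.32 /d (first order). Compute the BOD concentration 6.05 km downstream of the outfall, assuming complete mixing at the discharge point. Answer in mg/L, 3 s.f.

2.23 mg/L

After complete mixing, C₀ = (2.7·29.4 + 45.3·0.89) / 48 = 2.494 mg/L.
Travel time t = 6050 m / 0.20 m/s = 3.025e+04 s = 0.3501 d.
C = 2.494·exp(−0.32·0.3501) = 2.494·0.894 = 2.229 mg/L.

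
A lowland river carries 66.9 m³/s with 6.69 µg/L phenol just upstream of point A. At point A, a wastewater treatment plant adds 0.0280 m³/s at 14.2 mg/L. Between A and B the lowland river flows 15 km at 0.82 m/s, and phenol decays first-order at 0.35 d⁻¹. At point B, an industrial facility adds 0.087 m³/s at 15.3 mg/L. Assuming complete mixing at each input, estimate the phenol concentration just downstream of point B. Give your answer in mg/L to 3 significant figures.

6.69 µg/L = 0.00669 mg/L.
After input A: C = (66.9·0.00669 + 0.028·14.2) / 66.93 = 0.01263 mg/L.
Over the 15 km reach to input B (t = 1.829e+04 s = 0.2117 d), decay gives C = 0.01263·exp(−0.35·0.2117) = 0.01173 mg/L.
After input B: C = (66.93·0.01173 + 0.087·15.3) / 67.02 = 0.03157 mg/L.

0.0316 mg/L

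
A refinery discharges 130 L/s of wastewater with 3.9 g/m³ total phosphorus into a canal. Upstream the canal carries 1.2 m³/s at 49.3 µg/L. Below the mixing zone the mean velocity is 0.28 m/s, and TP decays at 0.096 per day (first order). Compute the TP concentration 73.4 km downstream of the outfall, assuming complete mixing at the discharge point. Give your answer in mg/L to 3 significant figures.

0.318 mg/L

130 L/s = 0.13 m³/s.
49.3 µg/L = 0.0493 mg/L.
After complete mixing, C₀ = (0.13·3.9 + 1.2·0.0493) / 1.33 = 0.4257 mg/L.
Travel time t = 7.34e+04 m / 0.28 m/s = 2.621e+05 s = 3.034 d.
C = 0.4257·exp(−0.096·3.034) = 0.4257·0.7473 = 0.3181 mg/L.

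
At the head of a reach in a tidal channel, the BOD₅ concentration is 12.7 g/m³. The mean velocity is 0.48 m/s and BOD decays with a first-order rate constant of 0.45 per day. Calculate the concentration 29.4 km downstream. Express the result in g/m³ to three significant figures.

Travel time t = 29.4 km / 0.48 m/s = 2.94e+04/0.48 = 6.125e+04 s = 0.7089 d.
First-order decay: C = 12.7·exp(−0.45·0.7089) = 12.7·0.7269 = 9.231 g/m³.

9.23 g/m³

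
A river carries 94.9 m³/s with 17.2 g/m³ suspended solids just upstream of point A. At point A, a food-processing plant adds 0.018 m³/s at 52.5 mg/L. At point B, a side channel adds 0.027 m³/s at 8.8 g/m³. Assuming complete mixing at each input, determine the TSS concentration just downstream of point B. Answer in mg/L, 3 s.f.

After input A: C = (94.9·17.2 + 0.018·52.5) / 94.92 = 17.21 mg/L.
After input B: C = (94.92·17.21 + 0.027·8.8) / 94.95 = 17.2 mg/L.

17.2 mg/L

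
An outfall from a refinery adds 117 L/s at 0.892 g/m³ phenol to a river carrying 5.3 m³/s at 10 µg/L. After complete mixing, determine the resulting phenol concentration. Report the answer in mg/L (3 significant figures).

117 L/s = 0.117 m³/s.
10 µg/L = 0.01 mg/L.
By mass balance at complete mixing, C = (0.117·0.892 + 5.3·0.01) / (0.117 + 5.3) = 0.1574/5.417 = 0.02905 mg/L.

0.0291 mg/L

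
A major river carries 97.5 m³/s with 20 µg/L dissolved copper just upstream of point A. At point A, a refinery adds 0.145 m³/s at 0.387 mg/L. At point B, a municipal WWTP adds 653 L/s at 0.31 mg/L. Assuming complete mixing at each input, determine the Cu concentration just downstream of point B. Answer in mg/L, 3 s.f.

0.0225 mg/L

20 µg/L = 0.02 mg/L.
After input A: C = (97.5·0.02 + 0.145·0.387) / 97.64 = 0.02054 mg/L.
653 L/s = 0.653 m³/s.
After input B: C = (97.64·0.02054 + 0.653·0.31) / 98.3 = 0.02247 mg/L.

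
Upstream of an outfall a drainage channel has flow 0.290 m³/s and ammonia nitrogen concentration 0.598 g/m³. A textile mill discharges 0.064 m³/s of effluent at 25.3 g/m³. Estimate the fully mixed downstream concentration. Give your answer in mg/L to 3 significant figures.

5.06 mg/L

Flow-weighted mixing gives C = (0.064·25.3 + 0.29·0.598) / (0.064 + 0.29) = 1.793/0.354 = 5.064 mg/L.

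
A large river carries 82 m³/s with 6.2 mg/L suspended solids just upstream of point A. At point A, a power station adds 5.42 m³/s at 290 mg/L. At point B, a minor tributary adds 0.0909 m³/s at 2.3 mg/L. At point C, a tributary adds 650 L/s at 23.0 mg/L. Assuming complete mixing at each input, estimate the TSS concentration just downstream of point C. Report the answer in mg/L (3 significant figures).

23.8 mg/L

After input A: C = (82·6.2 + 5.42·290) / 87.42 = 23.8 mg/L.
After input B: C = (87.42·23.8 + 0.0909·2.3) / 87.51 = 23.77 mg/L.
650 L/s = 0.65 m³/s.
After input C: C = (87.51·23.77 + 0.65·23) / 88.16 = 23.77 mg/L.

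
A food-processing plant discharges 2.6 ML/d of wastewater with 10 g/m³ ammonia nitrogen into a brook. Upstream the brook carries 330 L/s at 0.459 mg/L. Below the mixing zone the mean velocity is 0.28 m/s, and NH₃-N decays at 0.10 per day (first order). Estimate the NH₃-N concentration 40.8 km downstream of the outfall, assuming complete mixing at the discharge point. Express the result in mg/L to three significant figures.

1.06 mg/L

2.6 ML/d = 0.03009 m³/s.
330 L/s = 0.33 m³/s.
After complete mixing, C₀ = (0.03009·10 + 0.33·0.459) / 0.3601 = 1.256 mg/L.
Travel time t = 4.08e+04 m / 0.28 m/s = 1.457e+05 s = 1.687 d.
C = 1.256·exp(−0.10·1.687) = 1.256·0.8448 = 1.061 mg/L.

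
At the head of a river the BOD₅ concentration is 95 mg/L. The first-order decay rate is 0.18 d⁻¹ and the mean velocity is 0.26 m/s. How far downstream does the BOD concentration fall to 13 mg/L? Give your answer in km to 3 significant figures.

248 km

From C = C₀·e^(−kt), t = ln(C₀/C)/k = ln(95/13)/0.18 = 1.989/0.18 = 11.05 d.
Distance = v·t = 0.26 m/s × 9.547e+05 s = 2.482e+05 m = 248.2 km.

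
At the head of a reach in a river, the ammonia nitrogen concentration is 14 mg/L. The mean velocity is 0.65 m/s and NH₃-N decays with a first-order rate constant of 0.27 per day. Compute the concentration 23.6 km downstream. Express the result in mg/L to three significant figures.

Travel time t = 23.6 km / 0.65 m/s = 2.36e+04/0.65 = 3.631e+04 s = 0.4202 d.
First-order decay: C = 14·exp(−0.27·0.4202) = 14·0.8927 = 12.5 mg/L.

12.5 mg/L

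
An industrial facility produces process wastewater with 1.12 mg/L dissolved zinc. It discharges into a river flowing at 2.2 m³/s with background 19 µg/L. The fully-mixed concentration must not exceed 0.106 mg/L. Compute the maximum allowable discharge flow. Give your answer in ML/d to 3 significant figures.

16.3 ML/d

19 µg/L = 0.019 mg/L.
Mass balance at complete mixing: C_std·(Q_w + Q_r) = Q_w·C_e + Q_r·C_b.
Rearranging, Q_w = Q_r·(C_std − C_b)/(C_e − C_std) = 2.2·(0.106 − 0.019) / (1.12 − 0.106) = 0.1888 m³/s.
= 16.31 ML/d.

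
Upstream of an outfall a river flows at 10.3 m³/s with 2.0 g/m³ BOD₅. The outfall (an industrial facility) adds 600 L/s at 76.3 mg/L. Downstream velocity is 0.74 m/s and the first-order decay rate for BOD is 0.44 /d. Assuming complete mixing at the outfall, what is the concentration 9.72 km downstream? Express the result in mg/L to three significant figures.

600 L/s = 0.6 m³/s.
After complete mixing, C₀ = (0.6·76.3 + 10.3·2) / 10.9 = 6.09 mg/L.
Travel time t = 9720 m / 0.74 m/s = 1.314e+04 s = 0.152 d.
C = 6.09·exp(−0.44·0.152) = 6.09·0.9353 = 5.696 mg/L.

5.70 mg/L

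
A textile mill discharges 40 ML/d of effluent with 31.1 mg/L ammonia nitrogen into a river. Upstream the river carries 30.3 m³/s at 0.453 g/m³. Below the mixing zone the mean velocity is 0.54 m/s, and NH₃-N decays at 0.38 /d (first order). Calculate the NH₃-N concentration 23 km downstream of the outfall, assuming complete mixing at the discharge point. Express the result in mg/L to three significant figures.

40 ML/d = 0.463 m³/s.
After complete mixing, C₀ = (0.463·31.1 + 30.3·0.453) / 30.76 = 0.9142 mg/L.
Travel time t = 2.3e+04 m / 0.54 m/s = 4.259e+04 s = 0.493 d.
C = 0.9142·exp(−0.38·0.493) = 0.9142·0.8292 = 0.758 mg/L.

0.758 mg/L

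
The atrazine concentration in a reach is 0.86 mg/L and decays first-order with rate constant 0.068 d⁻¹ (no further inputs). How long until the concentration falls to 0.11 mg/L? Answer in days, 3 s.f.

t = ln(C₀/C)/k = ln(0.86/0.11)/0.068 = 2.056/0.068 = 30.24 d.

30.2 d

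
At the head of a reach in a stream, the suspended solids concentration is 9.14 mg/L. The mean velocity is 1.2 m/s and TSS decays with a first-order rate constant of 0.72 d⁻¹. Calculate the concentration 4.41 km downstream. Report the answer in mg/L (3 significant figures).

8.86 mg/L

Travel time t = 4.41 km / 1.2 m/s = 4410/1.2 = 3675 s = 0.04253 d.
First-order decay: C = 9.14·exp(−0.72·0.04253) = 9.14·0.9698 = 8.864 mg/L.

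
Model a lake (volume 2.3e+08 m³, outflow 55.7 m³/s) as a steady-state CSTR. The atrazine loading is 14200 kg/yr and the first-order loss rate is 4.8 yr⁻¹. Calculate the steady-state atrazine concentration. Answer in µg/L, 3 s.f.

Outflow Q = 55.7 m³/s × 3.156e+07 s/yr = 1.758e+09 m³/yr.
Steady-state CSTR mass balance: W = Q·C + k·V·C, so C = W/(Q + kV).
Q + kV = 1.758e+09 + 4.8·2.3e+08 = 2.862e+09 m³/yr.
C = 14200/2.862e+09 = 4.962e-06 kg/m³ = 0.004962 mg/L = 4.962 µg/L.

4.96 µg/L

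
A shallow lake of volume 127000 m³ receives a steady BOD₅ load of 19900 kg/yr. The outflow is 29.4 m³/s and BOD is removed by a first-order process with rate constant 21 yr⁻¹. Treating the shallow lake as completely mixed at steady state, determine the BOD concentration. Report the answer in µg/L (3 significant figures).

Outflow Q = 29.4 m³/s × 3.156e+07 s/yr = 9.278e+08 m³/yr.
Steady-state CSTR mass balance: W = Q·C + k·V·C, so C = W/(Q + kV).
Q + kV = 9.278e+08 + 21·127000 = 9.305e+08 m³/yr.
C = 19900/9.305e+08 = 2.139e-05 kg/m³ = 0.02139 mg/L = 21.39 µg/L.

21.4 µg/L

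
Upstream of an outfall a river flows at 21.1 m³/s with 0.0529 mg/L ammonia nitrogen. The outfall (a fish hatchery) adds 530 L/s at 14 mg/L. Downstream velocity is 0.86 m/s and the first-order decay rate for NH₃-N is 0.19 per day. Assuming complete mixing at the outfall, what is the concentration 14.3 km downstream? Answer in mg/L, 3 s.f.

530 L/s = 0.53 m³/s.
After complete mixing, C₀ = (0.53·14 + 21.1·0.0529) / 21.63 = 0.3946 mg/L.
Travel time t = 1.43e+04 m / 0.86 m/s = 1.663e+04 s = 0.1925 d.
C = 0.3946·exp(−0.19·0.1925) = 0.3946·0.9641 = 0.3805 mg/L.

0.380 mg/L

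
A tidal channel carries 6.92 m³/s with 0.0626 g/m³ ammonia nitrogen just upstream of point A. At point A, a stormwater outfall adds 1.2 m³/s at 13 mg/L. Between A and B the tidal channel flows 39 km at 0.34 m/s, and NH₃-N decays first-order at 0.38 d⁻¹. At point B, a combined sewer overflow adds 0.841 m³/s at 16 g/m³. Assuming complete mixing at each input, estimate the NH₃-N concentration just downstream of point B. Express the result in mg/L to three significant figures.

2.58 mg/L

After input A: C = (6.92·0.0626 + 1.2·13) / 8.12 = 1.975 mg/L.
Over the 39 km reach to input B (t = 1.147e+05 s = 1.328 d), decay gives C = 1.975·exp(−0.38·1.328) = 1.192 mg/L.
After input B: C = (8.12·1.192 + 0.841·16) / 8.961 = 2.582 mg/L.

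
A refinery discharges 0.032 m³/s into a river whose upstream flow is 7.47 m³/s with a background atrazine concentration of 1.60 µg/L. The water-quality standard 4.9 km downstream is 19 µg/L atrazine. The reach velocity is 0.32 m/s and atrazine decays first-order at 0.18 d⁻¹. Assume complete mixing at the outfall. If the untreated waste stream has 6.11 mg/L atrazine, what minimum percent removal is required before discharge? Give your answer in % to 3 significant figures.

30.8 %

1.60 µg/L = 0.0016 mg/L.
19 µg/L = 0.019 mg/L.
Travel time to the compliance point: t = 4900/0.32 = 1.531e+04 s = 0.1772 d; decay factor exp(−0.18·0.1772) = 0.9686.
So the concentration just after mixing may be at most 0.019/0.9686 = 0.01962 mg/L.
Mass balance: 0.01962·7.502 = 0.032·Cₑ + 7.47·0.0016.
Cₑ = (0.1472 − 0.01195) / 0.032 = 4.225 mg/L.
Required removal = 1 − 4.225/6.11 = 30.85 %.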